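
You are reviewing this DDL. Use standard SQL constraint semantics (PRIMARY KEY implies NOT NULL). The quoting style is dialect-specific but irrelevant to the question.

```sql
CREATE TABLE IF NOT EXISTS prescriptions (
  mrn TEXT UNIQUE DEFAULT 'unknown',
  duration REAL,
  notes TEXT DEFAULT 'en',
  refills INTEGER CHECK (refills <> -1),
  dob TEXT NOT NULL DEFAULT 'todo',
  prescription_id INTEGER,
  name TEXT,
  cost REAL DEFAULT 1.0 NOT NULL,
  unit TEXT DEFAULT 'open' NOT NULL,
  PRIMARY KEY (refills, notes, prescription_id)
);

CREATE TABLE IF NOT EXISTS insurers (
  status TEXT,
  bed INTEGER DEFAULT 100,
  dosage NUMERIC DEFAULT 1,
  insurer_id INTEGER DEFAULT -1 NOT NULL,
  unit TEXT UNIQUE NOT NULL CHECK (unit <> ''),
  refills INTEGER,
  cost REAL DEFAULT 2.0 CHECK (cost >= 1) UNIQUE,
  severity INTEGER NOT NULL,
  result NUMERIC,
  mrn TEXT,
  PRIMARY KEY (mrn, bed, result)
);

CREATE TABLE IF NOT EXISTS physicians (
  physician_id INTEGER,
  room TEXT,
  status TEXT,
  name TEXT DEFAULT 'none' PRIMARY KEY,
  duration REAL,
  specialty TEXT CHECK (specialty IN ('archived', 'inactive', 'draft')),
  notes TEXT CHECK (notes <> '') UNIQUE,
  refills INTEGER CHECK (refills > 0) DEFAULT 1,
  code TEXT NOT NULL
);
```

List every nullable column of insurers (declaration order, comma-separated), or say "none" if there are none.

- status: no NOT NULL constraint applies → nullable.
- bed: part of the PRIMARY KEY, which implies NOT NULL → not nullable.
- dosage: DEFAULT only fills an omitted column; an explicit NULL is still allowed → nullable.
- insurer_id: declared NOT NULL → not nullable.
- unit: declared NOT NULL → not nullable.
- refills: no NOT NULL constraint applies → nullable.
- cost: CHECK does not forbid NULL (a CHECK constraint passes when its expression is NULL) → nullable.
- severity: declared NOT NULL → not nullable.
- result: part of the PRIMARY KEY, which implies NOT NULL → not nullable.
- mrn: part of the PRIMARY KEY, which implies NOT NULL → not nullable.

status, dosage, refills, cost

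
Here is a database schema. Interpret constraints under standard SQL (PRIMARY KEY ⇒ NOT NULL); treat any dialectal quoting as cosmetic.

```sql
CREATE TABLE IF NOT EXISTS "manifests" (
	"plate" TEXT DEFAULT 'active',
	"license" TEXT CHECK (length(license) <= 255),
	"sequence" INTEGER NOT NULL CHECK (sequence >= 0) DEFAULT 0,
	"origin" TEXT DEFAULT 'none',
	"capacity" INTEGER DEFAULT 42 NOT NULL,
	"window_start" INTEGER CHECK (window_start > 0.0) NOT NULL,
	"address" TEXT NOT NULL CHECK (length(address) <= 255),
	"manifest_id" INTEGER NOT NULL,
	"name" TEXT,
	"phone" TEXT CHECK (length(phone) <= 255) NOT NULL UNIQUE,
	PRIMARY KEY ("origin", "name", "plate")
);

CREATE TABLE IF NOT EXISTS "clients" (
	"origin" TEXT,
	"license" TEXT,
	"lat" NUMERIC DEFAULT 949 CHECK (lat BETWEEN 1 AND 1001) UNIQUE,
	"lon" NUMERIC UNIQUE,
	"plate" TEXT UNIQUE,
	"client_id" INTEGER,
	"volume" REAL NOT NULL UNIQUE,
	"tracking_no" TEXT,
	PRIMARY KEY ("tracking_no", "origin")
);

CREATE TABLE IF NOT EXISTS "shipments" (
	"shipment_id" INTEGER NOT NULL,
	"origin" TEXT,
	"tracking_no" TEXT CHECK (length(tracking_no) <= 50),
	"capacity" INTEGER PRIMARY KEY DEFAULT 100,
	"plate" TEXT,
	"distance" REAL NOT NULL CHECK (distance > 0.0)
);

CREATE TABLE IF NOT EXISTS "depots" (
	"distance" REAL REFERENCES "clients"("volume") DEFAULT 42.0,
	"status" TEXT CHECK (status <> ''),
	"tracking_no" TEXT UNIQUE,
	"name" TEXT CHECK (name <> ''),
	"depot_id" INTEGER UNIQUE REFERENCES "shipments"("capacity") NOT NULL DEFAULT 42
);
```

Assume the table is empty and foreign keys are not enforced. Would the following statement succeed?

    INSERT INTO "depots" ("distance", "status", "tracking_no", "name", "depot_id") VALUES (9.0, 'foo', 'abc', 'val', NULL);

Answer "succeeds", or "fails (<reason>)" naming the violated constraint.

fails (NOT NULL on depot_id)

depot_id is explicitly set to NULL, but depot_id is declared NOT NULL.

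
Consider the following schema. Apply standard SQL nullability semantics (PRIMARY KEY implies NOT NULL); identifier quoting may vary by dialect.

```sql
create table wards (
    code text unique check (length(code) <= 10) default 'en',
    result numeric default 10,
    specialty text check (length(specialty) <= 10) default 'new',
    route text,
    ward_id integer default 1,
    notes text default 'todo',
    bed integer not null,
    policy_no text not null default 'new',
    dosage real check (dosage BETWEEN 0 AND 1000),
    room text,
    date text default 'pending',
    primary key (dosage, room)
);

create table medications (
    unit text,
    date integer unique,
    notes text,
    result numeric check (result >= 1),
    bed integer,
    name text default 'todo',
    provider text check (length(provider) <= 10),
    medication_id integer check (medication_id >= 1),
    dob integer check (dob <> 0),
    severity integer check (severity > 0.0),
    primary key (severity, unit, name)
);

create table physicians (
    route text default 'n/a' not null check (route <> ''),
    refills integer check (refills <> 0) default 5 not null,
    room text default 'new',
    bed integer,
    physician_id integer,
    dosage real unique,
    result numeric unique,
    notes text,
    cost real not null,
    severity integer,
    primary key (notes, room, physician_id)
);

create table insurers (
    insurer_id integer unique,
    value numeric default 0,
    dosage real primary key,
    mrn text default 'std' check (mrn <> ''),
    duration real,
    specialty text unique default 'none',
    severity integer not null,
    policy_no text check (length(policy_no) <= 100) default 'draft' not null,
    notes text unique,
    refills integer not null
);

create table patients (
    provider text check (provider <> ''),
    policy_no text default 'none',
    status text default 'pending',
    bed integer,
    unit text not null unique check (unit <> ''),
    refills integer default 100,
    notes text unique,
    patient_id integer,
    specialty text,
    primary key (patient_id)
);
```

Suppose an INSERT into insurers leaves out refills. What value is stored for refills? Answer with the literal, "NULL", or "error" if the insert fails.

error

refills has no DEFAULT clause.
Omitting it would insert NULL, but it is declared NOT NULL, so the INSERT fails.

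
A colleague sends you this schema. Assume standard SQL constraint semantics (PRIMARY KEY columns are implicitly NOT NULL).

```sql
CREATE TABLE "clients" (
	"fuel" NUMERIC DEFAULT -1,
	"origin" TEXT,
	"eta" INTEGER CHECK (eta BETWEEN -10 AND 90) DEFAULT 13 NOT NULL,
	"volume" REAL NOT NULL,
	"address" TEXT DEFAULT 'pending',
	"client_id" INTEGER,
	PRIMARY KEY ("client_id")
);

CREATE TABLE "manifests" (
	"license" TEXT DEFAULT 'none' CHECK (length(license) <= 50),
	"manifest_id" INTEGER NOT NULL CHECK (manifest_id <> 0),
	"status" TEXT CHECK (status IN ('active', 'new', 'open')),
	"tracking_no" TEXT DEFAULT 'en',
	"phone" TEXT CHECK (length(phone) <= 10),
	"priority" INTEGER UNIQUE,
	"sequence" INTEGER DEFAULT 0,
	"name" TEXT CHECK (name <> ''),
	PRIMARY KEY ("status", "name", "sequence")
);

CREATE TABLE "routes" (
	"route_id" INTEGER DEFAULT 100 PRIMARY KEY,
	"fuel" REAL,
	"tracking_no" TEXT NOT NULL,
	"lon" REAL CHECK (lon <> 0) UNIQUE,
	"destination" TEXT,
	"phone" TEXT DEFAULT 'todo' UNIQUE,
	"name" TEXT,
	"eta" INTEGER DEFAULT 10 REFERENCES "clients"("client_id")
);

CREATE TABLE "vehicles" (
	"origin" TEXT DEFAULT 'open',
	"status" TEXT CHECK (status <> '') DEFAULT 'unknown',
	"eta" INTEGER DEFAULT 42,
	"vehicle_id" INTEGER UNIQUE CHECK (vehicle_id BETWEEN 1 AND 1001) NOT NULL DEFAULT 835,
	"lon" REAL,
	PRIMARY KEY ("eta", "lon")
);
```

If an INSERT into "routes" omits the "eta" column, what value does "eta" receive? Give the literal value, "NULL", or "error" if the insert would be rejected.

10

eta has an explicit DEFAULT 10.
When the column is omitted from an INSERT, that default is used.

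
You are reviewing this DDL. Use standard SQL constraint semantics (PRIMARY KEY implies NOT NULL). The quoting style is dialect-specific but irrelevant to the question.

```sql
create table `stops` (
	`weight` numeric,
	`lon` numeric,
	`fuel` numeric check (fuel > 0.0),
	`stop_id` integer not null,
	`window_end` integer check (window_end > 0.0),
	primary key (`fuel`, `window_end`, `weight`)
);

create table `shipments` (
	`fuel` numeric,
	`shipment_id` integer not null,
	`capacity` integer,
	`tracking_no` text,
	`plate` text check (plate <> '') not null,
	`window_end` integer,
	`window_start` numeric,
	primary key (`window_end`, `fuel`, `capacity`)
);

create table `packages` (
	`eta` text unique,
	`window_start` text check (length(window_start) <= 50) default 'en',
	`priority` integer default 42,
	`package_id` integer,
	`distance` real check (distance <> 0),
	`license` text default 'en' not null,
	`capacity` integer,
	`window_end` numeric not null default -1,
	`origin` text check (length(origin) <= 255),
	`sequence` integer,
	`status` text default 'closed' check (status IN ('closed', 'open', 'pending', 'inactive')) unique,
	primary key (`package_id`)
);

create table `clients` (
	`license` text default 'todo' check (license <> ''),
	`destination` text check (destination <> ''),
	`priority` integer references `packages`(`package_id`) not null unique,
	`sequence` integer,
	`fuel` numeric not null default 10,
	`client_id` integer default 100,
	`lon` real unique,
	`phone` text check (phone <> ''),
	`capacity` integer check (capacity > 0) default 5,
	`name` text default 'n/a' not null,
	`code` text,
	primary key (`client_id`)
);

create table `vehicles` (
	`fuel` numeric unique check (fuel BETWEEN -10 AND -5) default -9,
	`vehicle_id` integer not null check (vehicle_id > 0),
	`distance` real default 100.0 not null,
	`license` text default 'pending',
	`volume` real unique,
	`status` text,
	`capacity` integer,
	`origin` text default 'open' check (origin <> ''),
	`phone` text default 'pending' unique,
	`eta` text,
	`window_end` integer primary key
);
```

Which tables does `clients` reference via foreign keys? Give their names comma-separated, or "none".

- priority REFERENCES packages(package_id).

packages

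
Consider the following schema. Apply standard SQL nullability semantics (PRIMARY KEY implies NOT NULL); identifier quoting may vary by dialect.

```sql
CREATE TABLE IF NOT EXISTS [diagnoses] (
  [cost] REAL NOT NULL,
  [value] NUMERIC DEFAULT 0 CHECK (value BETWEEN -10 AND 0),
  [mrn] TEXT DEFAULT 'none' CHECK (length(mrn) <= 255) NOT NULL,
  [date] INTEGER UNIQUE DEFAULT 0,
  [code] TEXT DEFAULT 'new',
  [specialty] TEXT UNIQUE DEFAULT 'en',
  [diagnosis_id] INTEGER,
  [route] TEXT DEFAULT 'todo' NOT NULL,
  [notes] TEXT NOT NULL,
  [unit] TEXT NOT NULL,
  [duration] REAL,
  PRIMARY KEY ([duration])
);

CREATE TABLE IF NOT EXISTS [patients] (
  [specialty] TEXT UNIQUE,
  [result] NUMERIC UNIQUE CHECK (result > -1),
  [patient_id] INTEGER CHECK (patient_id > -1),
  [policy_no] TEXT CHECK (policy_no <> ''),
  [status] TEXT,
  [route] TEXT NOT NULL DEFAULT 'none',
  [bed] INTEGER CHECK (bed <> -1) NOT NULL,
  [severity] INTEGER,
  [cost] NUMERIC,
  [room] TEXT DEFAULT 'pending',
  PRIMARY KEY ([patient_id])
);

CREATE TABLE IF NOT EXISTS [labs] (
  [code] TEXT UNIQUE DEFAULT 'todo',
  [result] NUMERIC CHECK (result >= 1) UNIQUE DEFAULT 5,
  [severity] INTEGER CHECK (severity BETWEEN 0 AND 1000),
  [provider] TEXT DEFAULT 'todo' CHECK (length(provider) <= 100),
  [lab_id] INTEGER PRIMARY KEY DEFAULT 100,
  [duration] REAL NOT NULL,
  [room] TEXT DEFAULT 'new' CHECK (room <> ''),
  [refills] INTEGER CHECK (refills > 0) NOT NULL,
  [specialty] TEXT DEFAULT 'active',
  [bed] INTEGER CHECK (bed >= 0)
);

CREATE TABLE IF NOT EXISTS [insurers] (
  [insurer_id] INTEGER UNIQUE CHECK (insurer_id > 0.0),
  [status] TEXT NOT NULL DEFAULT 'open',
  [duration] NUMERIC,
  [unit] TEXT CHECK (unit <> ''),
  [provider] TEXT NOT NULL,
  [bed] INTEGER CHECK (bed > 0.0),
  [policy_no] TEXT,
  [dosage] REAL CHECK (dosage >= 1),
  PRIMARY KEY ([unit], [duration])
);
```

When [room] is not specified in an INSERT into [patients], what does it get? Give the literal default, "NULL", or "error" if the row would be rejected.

'pending'

room has an explicit DEFAULT 'pending'.
When the column is omitted from an INSERT, that default is used.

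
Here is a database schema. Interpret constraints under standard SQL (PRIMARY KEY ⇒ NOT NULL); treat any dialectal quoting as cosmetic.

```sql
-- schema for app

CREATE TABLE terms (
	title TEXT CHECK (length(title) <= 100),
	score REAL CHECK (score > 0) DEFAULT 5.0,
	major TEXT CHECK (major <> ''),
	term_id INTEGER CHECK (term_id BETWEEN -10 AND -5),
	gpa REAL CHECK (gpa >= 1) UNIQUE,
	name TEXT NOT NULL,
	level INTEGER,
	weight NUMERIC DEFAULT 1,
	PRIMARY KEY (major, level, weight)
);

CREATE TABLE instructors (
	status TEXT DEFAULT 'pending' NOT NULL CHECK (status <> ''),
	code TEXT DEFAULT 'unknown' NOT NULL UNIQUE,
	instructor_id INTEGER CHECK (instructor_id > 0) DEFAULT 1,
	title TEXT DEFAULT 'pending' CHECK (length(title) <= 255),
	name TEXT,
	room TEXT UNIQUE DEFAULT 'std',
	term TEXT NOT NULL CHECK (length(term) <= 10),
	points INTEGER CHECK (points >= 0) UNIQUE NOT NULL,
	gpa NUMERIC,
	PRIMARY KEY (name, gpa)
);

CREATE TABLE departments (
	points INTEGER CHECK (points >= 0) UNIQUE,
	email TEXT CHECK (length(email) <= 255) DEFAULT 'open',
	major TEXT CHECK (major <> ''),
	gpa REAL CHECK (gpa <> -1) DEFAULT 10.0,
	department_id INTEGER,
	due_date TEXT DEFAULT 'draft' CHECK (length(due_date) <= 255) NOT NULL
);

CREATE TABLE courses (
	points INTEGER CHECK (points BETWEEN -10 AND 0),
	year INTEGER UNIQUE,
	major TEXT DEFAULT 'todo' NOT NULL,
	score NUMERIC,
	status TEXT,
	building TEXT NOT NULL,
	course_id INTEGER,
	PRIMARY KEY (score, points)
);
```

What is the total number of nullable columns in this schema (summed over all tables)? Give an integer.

terms: 4 nullable (title, score, term_id, gpa — PK (major, level, weight) and explicit NOT NULL columns excluded).
instructors: 3 nullable (instructor_id, title, room — PK (name, gpa) and explicit NOT NULL columns excluded).
departments: 5 nullable (points, email, major, gpa, department_id — PK none and explicit NOT NULL columns excluded).
courses: 3 nullable (year, status, course_id — PK (score, points) and explicit NOT NULL columns excluded).
Total: 4 + 3 + 5 + 3 = 15.

15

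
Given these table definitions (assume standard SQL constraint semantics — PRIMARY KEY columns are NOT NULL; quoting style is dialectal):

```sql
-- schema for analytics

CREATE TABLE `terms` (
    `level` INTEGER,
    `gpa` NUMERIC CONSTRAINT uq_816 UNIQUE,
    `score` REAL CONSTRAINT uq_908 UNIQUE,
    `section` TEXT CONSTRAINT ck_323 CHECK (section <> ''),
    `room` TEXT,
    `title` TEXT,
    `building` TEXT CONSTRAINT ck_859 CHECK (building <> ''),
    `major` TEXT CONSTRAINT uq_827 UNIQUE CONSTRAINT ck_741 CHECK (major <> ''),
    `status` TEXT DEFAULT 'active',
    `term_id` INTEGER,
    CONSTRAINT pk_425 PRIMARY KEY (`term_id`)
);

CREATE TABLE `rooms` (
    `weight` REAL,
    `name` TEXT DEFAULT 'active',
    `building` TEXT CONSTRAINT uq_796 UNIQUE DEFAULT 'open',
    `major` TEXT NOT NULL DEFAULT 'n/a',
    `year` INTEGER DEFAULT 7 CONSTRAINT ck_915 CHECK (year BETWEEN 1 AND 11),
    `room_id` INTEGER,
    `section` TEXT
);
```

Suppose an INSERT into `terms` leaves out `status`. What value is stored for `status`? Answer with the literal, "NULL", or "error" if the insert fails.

status has an explicit DEFAULT 'active'.
When the column is omitted from an INSERT, that default is used.

'active'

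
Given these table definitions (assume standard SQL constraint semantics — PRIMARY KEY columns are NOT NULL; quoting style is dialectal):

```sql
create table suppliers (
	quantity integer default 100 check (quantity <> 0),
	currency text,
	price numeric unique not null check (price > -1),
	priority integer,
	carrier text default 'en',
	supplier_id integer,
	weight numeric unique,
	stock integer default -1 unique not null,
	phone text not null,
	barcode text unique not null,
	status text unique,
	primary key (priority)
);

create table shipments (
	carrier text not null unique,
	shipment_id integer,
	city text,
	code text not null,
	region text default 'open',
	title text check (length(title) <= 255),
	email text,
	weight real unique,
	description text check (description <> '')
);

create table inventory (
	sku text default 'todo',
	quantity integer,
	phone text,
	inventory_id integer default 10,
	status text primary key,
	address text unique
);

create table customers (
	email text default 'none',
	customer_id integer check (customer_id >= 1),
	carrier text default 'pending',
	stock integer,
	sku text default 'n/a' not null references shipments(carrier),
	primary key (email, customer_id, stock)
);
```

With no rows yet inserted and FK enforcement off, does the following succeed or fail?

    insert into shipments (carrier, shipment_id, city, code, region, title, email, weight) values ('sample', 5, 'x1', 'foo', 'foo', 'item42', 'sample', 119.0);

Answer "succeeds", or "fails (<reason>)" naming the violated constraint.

NOT NULL columns: carrier is supplied; code is supplied.
CHECK constraints: 'item42' satisfies (length(title) <= 255).
No constraint is violated.

succeeds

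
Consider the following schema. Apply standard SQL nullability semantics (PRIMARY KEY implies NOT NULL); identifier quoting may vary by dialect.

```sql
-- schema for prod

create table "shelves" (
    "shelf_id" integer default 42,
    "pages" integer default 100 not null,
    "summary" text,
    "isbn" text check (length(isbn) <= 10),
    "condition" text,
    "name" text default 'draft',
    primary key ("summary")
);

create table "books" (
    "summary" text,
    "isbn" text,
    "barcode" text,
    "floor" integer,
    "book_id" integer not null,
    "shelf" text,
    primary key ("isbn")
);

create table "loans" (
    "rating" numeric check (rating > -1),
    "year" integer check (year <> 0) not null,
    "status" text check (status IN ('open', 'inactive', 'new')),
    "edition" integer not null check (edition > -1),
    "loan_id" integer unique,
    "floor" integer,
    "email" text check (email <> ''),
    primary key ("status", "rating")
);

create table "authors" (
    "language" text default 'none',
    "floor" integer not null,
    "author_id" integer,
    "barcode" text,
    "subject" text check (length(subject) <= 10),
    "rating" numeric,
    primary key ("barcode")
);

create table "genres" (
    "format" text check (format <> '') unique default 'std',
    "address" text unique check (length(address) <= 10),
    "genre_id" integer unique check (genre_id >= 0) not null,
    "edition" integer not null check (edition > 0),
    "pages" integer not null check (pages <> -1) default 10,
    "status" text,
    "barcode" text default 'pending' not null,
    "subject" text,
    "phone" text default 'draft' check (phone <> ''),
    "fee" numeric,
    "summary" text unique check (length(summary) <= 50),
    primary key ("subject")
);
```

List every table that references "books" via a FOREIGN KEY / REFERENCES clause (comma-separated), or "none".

No REFERENCES clause anywhere in the schema names books.

none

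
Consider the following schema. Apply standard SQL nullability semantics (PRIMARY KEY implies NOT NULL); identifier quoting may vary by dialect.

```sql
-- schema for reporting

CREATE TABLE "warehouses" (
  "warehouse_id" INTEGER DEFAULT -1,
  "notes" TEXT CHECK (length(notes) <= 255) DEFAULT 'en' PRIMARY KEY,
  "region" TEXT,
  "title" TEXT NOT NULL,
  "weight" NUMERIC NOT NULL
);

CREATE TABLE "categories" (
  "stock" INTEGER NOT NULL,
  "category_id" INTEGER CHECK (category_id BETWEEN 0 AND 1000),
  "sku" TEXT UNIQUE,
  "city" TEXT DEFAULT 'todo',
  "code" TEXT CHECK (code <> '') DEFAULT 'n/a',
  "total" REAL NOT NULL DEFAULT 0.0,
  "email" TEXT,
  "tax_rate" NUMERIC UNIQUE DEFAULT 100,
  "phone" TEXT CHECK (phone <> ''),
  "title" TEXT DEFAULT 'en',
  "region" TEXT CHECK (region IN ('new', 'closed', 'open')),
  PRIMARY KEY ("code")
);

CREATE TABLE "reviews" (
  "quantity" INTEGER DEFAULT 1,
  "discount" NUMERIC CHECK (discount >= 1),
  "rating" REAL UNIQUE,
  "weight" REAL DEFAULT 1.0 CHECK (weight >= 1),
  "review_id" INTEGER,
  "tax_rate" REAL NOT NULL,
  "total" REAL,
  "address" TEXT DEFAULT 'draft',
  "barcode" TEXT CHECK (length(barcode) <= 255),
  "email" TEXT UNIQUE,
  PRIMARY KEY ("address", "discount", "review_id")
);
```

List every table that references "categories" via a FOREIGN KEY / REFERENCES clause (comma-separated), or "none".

none

No REFERENCES clause anywhere in the schema names categories.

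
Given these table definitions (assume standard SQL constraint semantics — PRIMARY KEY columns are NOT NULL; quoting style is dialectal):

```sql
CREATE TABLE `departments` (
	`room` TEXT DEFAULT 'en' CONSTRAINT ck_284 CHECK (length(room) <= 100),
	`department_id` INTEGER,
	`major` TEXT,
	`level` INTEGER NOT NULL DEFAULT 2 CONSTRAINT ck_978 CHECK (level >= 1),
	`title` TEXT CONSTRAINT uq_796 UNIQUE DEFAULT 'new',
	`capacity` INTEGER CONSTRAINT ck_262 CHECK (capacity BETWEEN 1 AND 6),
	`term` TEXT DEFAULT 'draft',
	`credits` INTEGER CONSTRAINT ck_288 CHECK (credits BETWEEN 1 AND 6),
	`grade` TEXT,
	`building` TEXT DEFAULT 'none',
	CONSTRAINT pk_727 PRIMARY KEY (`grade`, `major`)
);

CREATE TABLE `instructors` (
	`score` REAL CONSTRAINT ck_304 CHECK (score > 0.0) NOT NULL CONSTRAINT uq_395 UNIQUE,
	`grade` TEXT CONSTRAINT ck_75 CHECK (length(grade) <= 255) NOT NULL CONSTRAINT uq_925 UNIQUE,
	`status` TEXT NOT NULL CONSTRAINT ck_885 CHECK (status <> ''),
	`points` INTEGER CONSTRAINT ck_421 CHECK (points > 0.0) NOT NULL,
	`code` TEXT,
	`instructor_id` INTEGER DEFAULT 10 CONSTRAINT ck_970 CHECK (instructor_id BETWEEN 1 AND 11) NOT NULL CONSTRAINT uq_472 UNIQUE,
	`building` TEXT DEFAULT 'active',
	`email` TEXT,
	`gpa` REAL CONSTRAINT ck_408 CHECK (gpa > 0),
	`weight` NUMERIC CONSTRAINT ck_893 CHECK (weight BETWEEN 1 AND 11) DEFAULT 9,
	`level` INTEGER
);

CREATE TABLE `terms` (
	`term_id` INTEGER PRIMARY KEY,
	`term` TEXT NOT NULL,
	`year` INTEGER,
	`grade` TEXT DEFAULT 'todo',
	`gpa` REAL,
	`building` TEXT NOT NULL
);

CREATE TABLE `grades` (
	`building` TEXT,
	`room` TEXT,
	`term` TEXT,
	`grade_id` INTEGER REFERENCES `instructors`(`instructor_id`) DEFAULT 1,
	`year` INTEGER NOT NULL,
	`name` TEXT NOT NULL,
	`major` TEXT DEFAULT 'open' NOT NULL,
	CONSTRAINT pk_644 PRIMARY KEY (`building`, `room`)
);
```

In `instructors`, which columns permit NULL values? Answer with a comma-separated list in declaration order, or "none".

code, building, email, gpa, weight, level

- score: declared NOT NULL → not nullable.
- grade: declared NOT NULL → not nullable.
- status: declared NOT NULL → not nullable.
- points: declared NOT NULL → not nullable.
- code: no NOT NULL constraint applies → nullable.
- instructor_id: declared NOT NULL → not nullable.
- building: DEFAULT only fills an omitted column; an explicit NULL is still allowed → nullable.
- email: no NOT NULL constraint applies → nullable.
- gpa: CHECK does not forbid NULL (a CHECK constraint passes when its expression is NULL) → nullable.
- weight: CHECK does not forbid NULL (a CHECK constraint passes when its expression is NULL) → nullable.
- level: no NOT NULL constraint applies → nullable.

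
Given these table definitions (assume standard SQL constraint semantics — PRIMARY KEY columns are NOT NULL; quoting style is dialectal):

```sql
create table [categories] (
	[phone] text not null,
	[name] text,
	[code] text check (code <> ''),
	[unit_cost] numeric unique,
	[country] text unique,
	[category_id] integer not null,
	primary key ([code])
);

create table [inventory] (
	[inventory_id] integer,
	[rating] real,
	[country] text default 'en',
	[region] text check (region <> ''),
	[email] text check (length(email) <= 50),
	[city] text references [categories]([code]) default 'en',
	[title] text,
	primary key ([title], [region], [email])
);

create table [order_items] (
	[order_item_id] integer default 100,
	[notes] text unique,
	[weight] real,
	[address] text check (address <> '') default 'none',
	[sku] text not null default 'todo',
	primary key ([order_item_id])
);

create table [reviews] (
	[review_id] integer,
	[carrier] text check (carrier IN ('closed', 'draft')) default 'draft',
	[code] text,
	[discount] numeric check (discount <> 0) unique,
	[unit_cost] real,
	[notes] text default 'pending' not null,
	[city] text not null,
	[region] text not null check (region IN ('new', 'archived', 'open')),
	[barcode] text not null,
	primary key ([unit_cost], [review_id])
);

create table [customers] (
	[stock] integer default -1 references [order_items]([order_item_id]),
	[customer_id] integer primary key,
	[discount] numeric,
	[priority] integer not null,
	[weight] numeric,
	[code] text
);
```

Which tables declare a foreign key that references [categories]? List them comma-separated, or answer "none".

inventory

- inventory.city references categories(code).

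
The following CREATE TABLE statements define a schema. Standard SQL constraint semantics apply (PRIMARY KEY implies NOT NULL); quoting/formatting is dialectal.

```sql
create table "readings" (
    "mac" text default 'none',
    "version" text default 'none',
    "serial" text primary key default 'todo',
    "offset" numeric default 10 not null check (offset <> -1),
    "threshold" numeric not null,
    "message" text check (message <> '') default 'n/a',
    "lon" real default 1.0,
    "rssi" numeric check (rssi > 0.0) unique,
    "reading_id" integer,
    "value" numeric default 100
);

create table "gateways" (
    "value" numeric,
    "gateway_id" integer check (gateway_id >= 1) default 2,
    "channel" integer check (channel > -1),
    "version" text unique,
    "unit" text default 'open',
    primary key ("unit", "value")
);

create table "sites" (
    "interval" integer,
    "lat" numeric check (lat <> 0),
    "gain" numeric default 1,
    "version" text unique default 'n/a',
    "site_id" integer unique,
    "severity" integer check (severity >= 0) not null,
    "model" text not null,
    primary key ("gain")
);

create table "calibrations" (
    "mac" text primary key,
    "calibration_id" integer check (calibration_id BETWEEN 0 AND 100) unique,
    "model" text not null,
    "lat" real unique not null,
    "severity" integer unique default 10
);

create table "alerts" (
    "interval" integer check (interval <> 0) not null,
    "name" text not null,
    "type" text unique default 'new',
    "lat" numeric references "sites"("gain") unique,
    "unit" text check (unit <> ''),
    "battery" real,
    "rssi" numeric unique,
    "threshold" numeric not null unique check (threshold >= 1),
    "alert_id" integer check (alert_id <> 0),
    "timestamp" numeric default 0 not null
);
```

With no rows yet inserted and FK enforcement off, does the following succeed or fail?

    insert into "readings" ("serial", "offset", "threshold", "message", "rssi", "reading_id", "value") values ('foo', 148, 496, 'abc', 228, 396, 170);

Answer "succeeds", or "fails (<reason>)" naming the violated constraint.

NOT NULL columns: offset is supplied; serial is supplied; threshold is supplied.
CHECK constraints: 148 satisfies (offset <> -1); 'abc' satisfies (message <> ''); 228 satisfies (rssi > 0.0).
No constraint is violated.

succeeds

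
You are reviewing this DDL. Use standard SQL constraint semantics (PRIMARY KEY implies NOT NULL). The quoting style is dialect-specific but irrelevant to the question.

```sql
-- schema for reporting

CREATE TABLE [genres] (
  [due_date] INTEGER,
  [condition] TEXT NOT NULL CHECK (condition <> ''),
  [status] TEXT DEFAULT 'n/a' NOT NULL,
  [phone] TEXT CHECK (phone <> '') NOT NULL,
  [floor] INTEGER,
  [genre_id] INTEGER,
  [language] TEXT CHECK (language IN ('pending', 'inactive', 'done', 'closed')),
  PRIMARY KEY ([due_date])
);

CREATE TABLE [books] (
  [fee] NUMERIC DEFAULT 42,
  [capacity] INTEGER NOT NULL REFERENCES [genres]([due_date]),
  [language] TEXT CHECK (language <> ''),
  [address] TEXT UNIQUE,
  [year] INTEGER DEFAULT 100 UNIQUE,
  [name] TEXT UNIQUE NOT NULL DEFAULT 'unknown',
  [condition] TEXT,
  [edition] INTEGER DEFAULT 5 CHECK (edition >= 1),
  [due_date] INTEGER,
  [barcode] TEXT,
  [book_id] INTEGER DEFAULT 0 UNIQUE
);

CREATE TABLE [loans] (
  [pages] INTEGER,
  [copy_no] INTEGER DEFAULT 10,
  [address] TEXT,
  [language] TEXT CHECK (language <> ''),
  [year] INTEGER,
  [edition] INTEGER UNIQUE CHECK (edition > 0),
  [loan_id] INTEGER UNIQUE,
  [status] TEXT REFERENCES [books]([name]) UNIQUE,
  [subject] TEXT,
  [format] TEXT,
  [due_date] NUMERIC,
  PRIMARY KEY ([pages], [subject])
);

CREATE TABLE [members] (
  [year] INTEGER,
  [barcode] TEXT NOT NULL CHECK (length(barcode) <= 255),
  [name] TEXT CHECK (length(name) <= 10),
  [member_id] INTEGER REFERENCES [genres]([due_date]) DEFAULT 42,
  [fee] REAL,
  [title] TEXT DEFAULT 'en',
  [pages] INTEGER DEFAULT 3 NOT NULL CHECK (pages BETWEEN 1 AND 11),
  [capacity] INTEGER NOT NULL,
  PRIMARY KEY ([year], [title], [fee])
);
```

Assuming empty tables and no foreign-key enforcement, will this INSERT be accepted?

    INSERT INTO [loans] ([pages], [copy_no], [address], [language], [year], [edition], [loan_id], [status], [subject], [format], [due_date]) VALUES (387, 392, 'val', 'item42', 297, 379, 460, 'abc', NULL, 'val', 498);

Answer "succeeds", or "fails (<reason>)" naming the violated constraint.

fails (NOT NULL on subject)

subject is explicitly set to NULL, but subject is part of the PRIMARY KEY (implied NOT NULL).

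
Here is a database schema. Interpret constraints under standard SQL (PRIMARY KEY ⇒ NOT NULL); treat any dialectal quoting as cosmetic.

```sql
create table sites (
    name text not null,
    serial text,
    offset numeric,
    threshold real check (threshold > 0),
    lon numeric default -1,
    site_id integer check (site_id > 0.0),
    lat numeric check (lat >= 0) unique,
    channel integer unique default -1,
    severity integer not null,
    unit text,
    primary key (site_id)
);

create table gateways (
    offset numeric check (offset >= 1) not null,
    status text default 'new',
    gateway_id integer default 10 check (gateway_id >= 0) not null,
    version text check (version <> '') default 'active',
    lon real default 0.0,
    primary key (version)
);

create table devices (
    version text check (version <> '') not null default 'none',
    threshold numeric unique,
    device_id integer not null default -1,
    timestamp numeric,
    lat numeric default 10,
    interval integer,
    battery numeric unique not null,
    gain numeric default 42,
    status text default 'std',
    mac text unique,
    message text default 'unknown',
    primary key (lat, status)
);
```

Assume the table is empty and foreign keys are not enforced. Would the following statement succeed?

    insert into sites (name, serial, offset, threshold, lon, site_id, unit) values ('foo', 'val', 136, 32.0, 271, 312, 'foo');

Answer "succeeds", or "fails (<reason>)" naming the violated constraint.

fails (NOT NULL on severity)

severity is omitted from the column list and has no DEFAULT, so it would receive NULL.
But severity is declared NOT NULL.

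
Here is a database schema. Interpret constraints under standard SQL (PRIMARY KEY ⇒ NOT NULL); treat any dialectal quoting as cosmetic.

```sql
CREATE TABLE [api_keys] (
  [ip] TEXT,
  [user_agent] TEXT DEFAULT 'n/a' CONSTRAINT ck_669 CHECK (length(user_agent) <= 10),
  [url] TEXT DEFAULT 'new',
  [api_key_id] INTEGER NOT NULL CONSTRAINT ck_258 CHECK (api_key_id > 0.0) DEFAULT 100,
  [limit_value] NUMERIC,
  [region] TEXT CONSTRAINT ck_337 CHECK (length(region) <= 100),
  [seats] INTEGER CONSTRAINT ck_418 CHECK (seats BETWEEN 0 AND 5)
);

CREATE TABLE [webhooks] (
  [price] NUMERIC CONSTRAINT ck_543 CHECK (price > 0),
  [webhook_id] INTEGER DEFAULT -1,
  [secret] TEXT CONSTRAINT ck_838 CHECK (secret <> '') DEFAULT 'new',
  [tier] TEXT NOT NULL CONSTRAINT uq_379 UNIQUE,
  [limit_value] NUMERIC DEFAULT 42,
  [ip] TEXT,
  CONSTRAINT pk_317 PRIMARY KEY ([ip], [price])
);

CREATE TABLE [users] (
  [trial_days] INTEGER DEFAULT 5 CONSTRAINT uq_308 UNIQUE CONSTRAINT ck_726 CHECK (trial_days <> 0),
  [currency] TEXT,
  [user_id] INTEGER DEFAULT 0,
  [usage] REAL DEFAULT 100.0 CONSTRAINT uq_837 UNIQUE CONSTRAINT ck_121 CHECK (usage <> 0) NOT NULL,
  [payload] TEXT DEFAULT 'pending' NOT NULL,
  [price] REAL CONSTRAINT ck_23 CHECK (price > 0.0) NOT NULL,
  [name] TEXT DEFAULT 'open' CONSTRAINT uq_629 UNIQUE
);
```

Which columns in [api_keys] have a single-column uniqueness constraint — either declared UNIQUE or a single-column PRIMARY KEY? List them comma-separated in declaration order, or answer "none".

- ip: no UNIQUE or single-column PK constraint.
- user_agent: no UNIQUE or single-column PK constraint.
- url: no UNIQUE or single-column PK constraint.
- api_key_id: no UNIQUE or single-column PK constraint.
- limit_value: no UNIQUE or single-column PK constraint.
- region: no UNIQUE or single-column PK constraint.
- seats: no UNIQUE or single-column PK constraint.

none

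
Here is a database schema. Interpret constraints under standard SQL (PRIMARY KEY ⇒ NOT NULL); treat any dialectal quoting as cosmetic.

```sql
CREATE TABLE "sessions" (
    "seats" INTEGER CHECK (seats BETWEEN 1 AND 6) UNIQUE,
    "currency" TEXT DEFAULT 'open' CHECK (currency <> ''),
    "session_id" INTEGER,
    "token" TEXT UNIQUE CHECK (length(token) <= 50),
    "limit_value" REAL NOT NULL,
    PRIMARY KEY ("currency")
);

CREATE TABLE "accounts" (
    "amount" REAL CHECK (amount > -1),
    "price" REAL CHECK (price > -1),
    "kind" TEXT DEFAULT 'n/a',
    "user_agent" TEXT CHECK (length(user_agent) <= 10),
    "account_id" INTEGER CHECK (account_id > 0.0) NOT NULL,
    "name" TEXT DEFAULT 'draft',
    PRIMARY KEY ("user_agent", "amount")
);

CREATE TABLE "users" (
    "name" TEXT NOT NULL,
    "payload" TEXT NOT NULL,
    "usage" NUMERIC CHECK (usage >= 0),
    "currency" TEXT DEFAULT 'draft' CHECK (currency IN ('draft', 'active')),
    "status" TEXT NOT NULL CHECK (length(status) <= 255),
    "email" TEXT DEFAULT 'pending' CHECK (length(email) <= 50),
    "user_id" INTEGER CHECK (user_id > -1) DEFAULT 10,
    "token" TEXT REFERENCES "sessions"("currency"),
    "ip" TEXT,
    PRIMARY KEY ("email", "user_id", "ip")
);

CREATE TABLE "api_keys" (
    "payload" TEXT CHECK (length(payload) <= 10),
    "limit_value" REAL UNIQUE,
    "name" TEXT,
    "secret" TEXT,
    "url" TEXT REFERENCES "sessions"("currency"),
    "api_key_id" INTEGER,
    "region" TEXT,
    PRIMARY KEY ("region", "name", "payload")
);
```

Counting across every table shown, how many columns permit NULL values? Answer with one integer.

sessions: 3 nullable (seats, session_id, token — PK (currency) and explicit NOT NULL columns excluded).
accounts: 3 nullable (price, kind, name — PK (user_agent, amount) and explicit NOT NULL columns excluded).
users: 3 nullable (usage, currency, token — PK (email, user_id, ip) and explicit NOT NULL columns excluded).
api_keys: 4 nullable (limit_value, secret, url, api_key_id — PK (region, name, payload) and explicit NOT NULL columns excluded).
Total: 3 + 3 + 3 + 4 = 13.

13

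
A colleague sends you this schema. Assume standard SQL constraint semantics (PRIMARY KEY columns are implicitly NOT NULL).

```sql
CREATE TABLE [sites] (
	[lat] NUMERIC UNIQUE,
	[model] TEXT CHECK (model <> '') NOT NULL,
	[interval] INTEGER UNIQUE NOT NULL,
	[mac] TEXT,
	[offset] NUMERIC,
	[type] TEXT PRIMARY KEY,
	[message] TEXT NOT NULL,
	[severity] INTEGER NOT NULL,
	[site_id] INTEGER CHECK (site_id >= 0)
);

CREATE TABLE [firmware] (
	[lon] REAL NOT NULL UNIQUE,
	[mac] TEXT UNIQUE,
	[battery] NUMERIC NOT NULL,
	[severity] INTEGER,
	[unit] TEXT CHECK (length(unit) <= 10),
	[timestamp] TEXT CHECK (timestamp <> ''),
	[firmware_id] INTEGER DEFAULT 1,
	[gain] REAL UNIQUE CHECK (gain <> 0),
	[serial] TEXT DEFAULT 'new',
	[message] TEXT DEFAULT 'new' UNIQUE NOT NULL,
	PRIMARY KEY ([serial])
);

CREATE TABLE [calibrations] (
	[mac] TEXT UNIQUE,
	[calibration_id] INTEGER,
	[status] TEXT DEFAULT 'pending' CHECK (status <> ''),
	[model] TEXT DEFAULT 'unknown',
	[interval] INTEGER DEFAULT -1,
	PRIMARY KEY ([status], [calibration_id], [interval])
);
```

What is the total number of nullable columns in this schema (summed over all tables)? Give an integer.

sites: 4 nullable (lat, mac, offset, site_id — PK (type) and explicit NOT NULL columns excluded).
firmware: 6 nullable (mac, severity, unit, timestamp, firmware_id, gain — PK (serial) and explicit NOT NULL columns excluded).
calibrations: 2 nullable (mac, model — PK (status, calibration_id, interval) and explicit NOT NULL columns excluded).
Total: 4 + 6 + 2 = 12.

12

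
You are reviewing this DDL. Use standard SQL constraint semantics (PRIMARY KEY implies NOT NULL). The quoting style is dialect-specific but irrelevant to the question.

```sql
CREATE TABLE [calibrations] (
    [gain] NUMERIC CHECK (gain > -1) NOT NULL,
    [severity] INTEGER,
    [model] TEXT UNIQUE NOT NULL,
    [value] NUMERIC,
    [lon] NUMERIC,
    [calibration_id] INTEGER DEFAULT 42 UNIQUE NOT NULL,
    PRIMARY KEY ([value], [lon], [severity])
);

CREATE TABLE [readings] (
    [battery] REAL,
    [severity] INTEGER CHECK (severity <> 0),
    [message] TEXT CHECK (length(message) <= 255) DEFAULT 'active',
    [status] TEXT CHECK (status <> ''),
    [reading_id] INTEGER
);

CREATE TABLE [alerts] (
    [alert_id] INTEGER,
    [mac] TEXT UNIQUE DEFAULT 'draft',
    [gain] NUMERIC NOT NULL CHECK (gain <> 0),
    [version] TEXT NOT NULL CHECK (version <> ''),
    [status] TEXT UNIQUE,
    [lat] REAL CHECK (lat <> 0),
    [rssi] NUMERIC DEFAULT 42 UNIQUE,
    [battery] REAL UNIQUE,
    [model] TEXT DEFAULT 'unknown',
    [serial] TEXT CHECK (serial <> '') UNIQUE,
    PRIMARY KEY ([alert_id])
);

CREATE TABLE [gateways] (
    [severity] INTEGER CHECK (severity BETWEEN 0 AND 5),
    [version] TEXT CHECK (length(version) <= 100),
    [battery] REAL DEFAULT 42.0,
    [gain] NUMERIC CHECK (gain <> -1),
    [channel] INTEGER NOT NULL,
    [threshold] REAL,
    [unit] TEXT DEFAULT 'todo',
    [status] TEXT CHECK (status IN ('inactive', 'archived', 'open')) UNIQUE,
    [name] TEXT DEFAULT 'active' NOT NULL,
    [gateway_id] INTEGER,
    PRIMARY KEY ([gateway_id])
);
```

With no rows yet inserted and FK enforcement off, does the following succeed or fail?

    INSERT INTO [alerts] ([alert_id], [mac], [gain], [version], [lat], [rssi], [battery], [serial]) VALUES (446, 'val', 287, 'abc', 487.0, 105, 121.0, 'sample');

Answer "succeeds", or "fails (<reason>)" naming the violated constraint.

succeeds

NOT NULL columns: alert_id is supplied; gain is supplied; version is supplied.
CHECK constraints: 287 satisfies (gain <> 0); 'abc' satisfies (version <> ''); 487.0 satisfies (lat <> 0); 'sample' satisfies (serial <> '').
No constraint is violated.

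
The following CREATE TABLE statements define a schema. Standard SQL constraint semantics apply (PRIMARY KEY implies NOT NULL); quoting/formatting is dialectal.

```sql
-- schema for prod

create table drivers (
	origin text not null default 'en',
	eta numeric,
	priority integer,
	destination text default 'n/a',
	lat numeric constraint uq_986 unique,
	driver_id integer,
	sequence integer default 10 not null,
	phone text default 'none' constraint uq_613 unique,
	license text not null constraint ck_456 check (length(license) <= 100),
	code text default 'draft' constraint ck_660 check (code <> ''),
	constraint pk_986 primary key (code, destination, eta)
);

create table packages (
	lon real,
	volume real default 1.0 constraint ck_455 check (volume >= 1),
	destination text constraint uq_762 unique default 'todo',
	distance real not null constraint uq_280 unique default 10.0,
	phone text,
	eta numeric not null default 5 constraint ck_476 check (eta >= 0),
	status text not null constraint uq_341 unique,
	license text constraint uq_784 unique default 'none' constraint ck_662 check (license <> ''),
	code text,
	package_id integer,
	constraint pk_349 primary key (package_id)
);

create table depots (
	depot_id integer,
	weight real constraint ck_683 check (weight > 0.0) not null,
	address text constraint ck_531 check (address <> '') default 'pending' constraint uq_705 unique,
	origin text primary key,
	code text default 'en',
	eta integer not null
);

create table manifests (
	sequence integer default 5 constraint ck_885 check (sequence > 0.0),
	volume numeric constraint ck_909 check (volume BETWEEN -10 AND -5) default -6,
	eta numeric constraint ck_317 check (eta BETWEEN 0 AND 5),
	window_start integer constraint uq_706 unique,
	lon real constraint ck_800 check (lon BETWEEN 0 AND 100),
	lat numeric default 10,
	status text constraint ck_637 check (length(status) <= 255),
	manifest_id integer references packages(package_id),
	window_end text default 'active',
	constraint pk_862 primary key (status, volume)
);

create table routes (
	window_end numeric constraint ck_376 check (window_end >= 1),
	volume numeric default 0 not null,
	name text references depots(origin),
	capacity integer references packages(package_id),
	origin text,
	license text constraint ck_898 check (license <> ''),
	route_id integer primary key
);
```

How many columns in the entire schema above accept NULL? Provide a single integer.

drivers: 4 nullable (priority, lat, driver_id, phone — PK (code, destination, eta) and explicit NOT NULL columns excluded).
packages: 6 nullable (lon, volume, destination, phone, license, code — PK (package_id) and explicit NOT NULL columns excluded).
depots: 3 nullable (depot_id, address, code — PK (origin) and explicit NOT NULL columns excluded).
manifests: 7 nullable (sequence, eta, window_start, lon, lat, manifest_id, window_end — PK (status, volume) and explicit NOT NULL columns excluded).
routes: 5 nullable (window_end, name, capacity, origin, license — PK (route_id) and explicit NOT NULL columns excluded).
Total: 4 + 6 + 3 + 7 + 5 = 25.

25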